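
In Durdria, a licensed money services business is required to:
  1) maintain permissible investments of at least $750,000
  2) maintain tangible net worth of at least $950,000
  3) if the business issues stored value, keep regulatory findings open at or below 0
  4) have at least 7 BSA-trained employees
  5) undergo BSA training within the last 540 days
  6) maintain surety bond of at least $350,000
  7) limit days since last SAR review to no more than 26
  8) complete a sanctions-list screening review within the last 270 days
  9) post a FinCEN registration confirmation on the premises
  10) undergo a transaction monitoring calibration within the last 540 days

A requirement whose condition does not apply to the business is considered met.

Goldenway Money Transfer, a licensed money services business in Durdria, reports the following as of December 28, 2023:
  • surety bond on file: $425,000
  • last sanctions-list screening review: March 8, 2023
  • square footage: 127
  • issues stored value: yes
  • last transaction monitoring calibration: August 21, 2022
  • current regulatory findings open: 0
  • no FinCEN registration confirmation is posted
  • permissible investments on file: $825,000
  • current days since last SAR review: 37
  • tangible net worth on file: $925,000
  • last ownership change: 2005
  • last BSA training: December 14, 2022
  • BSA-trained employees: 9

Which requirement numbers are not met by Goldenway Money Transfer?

2, 7, 8, 9

1. permissible investments $825,000 ≥ $750,000 → met
2. tangible net worth $925,000 < $950,000 → not met
3. condition 'issues stored value' holds; regulatory findings open 0 ≤ 0 → met
4. BSA-trained employees 9 ≥ 7 → met
5. BSA training 379 days ago vs limit 540 → met
6. surety bond $425,000 ≥ $350,000 → met
7. days since last SAR review 37 > 26 → not met
8. sanctions-list screening review 295 days ago vs limit 270 → not met
9. FinCEN registration confirmation absent → not met
10. transaction monitoring calibration 494 days ago vs limit 540 → met
Not met: 2, 7, 8, 9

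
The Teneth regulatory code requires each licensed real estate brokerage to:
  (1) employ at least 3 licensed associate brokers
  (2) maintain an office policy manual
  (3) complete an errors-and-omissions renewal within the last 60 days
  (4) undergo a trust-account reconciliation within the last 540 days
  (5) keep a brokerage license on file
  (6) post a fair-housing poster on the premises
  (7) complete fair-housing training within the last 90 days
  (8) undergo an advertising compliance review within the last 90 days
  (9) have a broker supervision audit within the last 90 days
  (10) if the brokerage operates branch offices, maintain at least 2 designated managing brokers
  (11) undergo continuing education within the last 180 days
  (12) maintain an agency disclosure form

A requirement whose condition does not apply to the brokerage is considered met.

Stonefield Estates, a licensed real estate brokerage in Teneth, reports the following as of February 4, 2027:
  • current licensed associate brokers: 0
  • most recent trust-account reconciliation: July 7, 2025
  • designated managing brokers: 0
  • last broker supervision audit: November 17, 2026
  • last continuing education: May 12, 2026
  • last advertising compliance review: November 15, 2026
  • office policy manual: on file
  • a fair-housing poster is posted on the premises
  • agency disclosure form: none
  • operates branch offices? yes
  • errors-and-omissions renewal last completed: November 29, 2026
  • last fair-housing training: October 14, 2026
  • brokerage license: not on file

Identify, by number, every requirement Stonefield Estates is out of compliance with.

1, 3, 4, 5, 7, 10, 11, 12

1. licensed associate brokers 0 < 3 → not met
2. office policy manual present → met
3. errors-and-omissions renewal 67 days ago vs limit 60 → not met
4. trust-account reconciliation 577 days ago vs limit 540 → not met
5. brokerage license absent → not met
6. fair-housing poster present → met
7. fair-housing training 113 days ago vs limit 90 → not met
8. advertising compliance review 81 days ago vs limit 90 → met
9. broker supervision audit 79 days ago vs limit 90 → met
10. condition 'operates branch offices' holds; designated managing brokers 0 < 2 → not met
11. continuing education 268 days ago vs limit 180 → not met
12. agency disclosure form absent → not met
Not met: 1, 3, 4, 5, 7, 10, 11, 12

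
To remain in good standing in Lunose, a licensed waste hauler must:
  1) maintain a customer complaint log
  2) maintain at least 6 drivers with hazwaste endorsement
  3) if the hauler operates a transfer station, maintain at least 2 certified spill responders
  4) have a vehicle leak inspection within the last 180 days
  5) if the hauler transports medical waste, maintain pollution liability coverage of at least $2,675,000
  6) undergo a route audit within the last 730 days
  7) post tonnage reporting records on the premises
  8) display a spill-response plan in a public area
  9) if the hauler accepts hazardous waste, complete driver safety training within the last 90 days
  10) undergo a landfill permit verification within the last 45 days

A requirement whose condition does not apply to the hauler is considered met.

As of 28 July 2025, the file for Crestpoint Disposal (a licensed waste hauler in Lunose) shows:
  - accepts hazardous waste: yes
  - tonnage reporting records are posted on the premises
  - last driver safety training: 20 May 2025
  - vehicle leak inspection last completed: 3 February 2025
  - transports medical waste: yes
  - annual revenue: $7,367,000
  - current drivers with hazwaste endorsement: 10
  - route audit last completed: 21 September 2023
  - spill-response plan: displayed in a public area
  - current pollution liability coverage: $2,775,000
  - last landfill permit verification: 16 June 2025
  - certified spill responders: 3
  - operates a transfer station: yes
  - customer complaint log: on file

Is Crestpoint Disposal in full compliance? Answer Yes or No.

Yes

1. customer complaint log present → met
2. drivers with hazwaste endorsement 10 ≥ 6 → met
3. condition 'operates a transfer station' holds; certified spill responders 3 ≥ 2 → met
4. vehicle leak inspection 175 days ago vs limit 180 → met
5. condition 'transports medical waste' holds; pollution liability coverage $2,775,000 ≥ $2,675,000 → met
6. route audit 676 days ago vs limit 730 → met
7. tonnage reporting records present → met
8. spill-response plan present → met
9. condition 'accepts hazardous waste' holds; driver safety training 69 days ago vs limit 90 → met
10. landfill permit verification 42 days ago vs limit 45 → met
All met.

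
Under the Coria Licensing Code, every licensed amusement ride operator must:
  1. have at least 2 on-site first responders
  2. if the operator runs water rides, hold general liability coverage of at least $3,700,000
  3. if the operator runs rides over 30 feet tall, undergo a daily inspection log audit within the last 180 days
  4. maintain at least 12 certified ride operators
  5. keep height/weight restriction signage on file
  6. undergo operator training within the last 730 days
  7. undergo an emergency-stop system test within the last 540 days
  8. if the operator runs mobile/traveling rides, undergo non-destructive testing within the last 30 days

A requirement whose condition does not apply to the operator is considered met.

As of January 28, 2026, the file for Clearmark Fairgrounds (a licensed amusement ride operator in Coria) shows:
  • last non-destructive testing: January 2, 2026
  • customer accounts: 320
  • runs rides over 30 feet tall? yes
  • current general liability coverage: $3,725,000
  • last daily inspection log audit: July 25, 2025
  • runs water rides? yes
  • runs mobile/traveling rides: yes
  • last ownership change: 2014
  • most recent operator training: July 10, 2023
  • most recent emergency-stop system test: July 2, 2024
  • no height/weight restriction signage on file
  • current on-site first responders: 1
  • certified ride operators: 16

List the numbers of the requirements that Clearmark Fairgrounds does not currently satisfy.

1, 3, 5, 6, 7

1. on-site first responders 1 < 2 → not met
2. condition 'runs water rides' holds; general liability coverage $3,725,000 ≥ $3,700,000 → met
3. condition 'runs rides over 30 feet tall' holds; daily inspection log audit 187 days ago vs limit 180 → not met
4. certified ride operators 16 ≥ 12 → met
5. height/weight restriction signage absent → not met
6. operator training 933 days ago vs limit 730 → not met
7. emergency-stop system test 575 days ago vs limit 540 → not met
8. condition 'runs mobile/traveling rides' holds; non-destructive testing 26 days ago vs limit 30 → met
Not met: 1, 3, 5, 6, 7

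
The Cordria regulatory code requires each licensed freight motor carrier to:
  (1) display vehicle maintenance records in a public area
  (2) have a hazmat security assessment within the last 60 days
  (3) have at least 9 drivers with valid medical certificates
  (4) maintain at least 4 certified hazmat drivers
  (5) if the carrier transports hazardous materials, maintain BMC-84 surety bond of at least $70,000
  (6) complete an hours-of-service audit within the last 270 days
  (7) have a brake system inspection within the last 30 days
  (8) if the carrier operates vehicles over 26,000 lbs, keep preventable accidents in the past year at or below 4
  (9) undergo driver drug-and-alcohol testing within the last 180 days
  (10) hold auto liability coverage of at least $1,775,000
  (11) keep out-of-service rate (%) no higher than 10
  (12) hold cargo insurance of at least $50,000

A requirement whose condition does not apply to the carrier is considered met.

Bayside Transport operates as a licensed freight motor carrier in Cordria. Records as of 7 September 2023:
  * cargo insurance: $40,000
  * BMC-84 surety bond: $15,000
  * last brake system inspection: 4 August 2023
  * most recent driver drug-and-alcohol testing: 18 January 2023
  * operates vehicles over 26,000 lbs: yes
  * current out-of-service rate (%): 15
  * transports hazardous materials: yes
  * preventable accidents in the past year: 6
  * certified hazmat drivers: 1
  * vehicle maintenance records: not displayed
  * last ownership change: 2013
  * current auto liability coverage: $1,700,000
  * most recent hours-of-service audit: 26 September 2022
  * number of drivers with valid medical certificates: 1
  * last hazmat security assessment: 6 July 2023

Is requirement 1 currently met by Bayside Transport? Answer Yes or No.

1. vehicle maintenance records absent → not met

No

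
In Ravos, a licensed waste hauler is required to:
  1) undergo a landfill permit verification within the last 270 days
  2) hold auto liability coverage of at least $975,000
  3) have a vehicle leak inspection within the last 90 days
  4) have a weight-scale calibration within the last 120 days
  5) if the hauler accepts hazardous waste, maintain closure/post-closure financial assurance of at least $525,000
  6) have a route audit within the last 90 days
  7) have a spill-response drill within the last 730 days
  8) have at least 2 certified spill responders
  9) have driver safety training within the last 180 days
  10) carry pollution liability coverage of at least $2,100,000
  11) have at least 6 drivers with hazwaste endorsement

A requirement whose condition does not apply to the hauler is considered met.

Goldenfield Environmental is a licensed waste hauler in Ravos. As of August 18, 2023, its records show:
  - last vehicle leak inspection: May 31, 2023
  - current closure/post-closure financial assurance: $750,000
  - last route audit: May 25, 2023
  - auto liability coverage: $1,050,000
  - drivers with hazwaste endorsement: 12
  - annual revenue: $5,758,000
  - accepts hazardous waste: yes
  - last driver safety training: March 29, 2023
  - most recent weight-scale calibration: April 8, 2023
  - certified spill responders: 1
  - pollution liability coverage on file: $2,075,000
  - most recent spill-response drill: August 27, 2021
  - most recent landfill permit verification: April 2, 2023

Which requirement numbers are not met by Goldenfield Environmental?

1. landfill permit verification 138 days ago vs limit 270 → met
2. auto liability coverage $1,050,000 ≥ $975,000 → met
3. vehicle leak inspection 79 days ago vs limit 90 → met
4. weight-scale calibration 132 days ago vs limit 120 → not met
5. condition 'accepts hazardous waste' holds; closure/post-closure financial assurance $750,000 ≥ $525,000 → met
6. route audit 85 days ago vs limit 90 → met
7. spill-response drill 721 days ago vs limit 730 → met
8. certified spill responders 1 < 2 → not met
9. driver safety training 142 days ago vs limit 180 → met
10. pollution liability coverage $2,075,000 < $2,100,000 → not met
11. drivers with hazwaste endorsement 12 ≥ 6 → met
Not met: 4, 8, 10

4, 8, 10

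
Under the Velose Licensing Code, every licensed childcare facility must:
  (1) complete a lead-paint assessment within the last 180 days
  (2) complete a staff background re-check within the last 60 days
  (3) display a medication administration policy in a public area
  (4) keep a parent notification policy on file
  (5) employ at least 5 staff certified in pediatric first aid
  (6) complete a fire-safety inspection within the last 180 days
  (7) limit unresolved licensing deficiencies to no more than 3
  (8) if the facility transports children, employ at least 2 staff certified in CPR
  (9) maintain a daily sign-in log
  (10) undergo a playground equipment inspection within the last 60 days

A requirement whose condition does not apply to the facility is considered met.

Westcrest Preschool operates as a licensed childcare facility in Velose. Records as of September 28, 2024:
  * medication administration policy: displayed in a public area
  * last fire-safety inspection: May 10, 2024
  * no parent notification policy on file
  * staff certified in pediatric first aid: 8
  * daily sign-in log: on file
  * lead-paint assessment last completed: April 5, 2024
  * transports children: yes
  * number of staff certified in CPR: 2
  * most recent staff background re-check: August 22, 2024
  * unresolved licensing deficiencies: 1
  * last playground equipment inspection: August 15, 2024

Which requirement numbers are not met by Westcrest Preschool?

1. lead-paint assessment 176 days ago vs limit 180 → met
2. staff background re-check 37 days ago vs limit 60 → met
3. medication administration policy present → met
4. parent notification policy absent → not met
5. staff certified in pediatric first aid 8 ≥ 5 → met
6. fire-safety inspection 141 days ago vs limit 180 → met
7. unresolved licensing deficiencies 1 ≤ 3 → met
8. condition 'transports children' holds; staff certified in CPR 2 ≥ 2 → met
9. daily sign-in log present → met
10. playground equipment inspection 44 days ago vs limit 60 → met
Not met: 4

4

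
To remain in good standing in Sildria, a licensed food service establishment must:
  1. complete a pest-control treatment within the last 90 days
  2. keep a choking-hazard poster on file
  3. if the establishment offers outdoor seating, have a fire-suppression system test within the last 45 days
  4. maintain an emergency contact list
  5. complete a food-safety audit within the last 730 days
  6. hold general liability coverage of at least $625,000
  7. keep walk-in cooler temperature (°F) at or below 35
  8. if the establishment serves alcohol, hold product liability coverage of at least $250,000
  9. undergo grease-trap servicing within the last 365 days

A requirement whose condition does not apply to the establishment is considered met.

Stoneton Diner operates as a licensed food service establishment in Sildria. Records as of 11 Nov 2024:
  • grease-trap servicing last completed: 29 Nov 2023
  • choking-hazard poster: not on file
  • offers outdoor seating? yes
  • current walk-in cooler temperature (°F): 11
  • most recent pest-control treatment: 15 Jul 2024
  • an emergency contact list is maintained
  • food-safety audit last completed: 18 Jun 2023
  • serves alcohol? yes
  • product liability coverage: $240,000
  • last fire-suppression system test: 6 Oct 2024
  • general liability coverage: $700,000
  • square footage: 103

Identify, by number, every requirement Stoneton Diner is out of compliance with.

1, 2, 8

1. pest-control treatment 119 days ago vs limit 90 → not met
2. choking-hazard poster absent → not met
3. condition 'offers outdoor seating' holds; fire-suppression system test 36 days ago vs limit 45 → met
4. emergency contact list present → met
5. food-safety audit 512 days ago vs limit 730 → met
6. general liability coverage $700,000 ≥ $625,000 → met
7. walk-in cooler temperature (°F) 11 ≤ 35 → met
8. condition 'serves alcohol' holds; product liability coverage $240,000 < $250,000 → not met
9. grease-trap servicing 348 days ago vs limit 365 → met
Not met: 1, 2, 8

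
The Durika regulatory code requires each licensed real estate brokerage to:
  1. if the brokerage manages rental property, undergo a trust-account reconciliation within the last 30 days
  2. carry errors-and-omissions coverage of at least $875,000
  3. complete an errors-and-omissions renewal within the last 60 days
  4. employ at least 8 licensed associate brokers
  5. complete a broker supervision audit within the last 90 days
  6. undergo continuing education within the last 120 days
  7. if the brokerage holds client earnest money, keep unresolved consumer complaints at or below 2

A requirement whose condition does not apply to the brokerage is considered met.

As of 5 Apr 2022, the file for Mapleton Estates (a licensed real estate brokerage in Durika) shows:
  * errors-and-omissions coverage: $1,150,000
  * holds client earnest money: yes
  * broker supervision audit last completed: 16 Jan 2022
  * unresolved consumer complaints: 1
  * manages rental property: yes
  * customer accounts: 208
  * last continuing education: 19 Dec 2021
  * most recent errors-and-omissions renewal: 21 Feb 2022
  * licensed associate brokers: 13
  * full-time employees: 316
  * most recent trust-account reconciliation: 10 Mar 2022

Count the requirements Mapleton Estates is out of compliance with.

0

1. condition 'manages rental property' holds; trust-account reconciliation 26 days ago vs limit 30 → met
2. errors-and-omissions coverage $1,150,000 ≥ $875,000 → met
3. errors-and-omissions renewal 43 days ago vs limit 60 → met
4. licensed associate brokers 13 ≥ 8 → met
5. broker supervision audit 79 days ago vs limit 90 → met
6. continuing education 107 days ago vs limit 120 → met
7. condition 'holds client earnest money' holds; unresolved consumer complaints 1 ≤ 2 → met
Not met: 0 of 7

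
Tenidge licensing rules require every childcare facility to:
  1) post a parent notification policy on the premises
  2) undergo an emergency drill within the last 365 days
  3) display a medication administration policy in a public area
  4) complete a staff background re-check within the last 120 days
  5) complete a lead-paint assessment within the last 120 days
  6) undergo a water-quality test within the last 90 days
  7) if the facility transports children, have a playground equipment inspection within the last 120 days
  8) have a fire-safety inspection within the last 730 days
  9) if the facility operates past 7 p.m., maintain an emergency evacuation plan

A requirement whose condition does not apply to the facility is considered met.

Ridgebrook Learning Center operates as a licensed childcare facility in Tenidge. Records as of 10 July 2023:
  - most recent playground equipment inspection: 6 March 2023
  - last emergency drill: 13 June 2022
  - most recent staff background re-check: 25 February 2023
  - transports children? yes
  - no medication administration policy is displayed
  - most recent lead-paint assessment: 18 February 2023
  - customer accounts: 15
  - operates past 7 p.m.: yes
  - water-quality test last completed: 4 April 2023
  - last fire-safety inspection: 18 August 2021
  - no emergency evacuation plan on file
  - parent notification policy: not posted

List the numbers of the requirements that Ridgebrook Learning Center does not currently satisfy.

1. parent notification policy absent → not met
2. emergency drill 392 days ago vs limit 365 → not met
3. medication administration policy absent → not met
4. staff background re-check 135 days ago vs limit 120 → not met
5. lead-paint assessment 142 days ago vs limit 120 → not met
6. water-quality test 97 days ago vs limit 90 → not met
7. condition 'transports children' holds; playground equipment inspection 126 days ago vs limit 120 → not met
8. fire-safety inspection 691 days ago vs limit 730 → met
9. condition 'operates past 7 p.m.' holds; emergency evacuation plan absent → not met
Not met: 1, 2, 3, 4, 5, 6, 7, 9

1, 2, 3, 4, 5, 6, 7, 9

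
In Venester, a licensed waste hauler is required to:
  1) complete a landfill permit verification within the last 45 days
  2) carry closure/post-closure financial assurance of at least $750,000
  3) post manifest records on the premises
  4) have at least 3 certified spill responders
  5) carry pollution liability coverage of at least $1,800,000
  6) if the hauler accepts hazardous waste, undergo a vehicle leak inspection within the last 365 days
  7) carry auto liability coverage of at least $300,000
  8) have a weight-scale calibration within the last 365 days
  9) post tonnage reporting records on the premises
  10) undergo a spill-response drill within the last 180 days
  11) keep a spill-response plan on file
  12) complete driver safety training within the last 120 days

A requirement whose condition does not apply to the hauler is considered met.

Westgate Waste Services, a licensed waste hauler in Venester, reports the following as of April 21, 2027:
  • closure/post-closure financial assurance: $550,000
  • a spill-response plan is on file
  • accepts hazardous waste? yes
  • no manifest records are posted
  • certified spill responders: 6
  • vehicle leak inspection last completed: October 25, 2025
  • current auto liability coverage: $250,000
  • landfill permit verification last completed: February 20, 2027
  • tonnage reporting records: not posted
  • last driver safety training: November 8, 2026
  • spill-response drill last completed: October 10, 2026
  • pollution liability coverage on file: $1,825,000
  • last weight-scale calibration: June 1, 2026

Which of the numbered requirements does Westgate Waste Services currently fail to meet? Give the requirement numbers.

1. landfill permit verification 60 days ago vs limit 45 → not met
2. closure/post-closure financial assurance $550,000 < $750,000 → not met
3. manifest records absent → not met
4. certified spill responders 6 ≥ 3 → met
5. pollution liability coverage $1,825,000 ≥ $1,800,000 → met
6. condition 'accepts hazardous waste' holds; vehicle leak inspection 543 days ago vs limit 365 → not met
7. auto liability coverage $250,000 < $300,000 → not met
8. weight-scale calibration 324 days ago vs limit 365 → met
9. tonnage reporting records absent → not met
10. spill-response drill 193 days ago vs limit 180 → not met
11. spill-response plan present → met
12. driver safety training 164 days ago vs limit 120 → not met
Not met: 1, 2, 3, 6, 7, 9, 10, 12

1, 2, 3, 6, 7, 9, 10, 12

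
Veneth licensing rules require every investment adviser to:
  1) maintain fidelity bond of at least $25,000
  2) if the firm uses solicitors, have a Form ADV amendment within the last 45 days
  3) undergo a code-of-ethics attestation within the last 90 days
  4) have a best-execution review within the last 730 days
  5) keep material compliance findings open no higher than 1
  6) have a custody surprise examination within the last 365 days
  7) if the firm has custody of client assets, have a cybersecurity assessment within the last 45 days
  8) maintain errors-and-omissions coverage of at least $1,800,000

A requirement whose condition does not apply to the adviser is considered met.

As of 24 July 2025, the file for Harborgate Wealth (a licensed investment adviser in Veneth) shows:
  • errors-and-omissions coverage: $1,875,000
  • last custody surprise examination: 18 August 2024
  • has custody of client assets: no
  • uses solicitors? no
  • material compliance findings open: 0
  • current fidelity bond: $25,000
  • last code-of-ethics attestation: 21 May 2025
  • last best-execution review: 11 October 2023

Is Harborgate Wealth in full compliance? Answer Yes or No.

Yes

1. fidelity bond $25,000 ≥ $25,000 → met
2. condition 'uses solicitors' does not hold → requirement n/a → met
3. code-of-ethics attestation 64 days ago vs limit 90 → met
4. best-execution review 652 days ago vs limit 730 → met
5. material compliance findings open 0 ≤ 1 → met
6. custody surprise examination 340 days ago vs limit 365 → met
7. condition 'has custody of client assets' does not hold → requirement n/a → met
8. errors-and-omissions coverage $1,875,000 ≥ $1,800,000 → met
All met.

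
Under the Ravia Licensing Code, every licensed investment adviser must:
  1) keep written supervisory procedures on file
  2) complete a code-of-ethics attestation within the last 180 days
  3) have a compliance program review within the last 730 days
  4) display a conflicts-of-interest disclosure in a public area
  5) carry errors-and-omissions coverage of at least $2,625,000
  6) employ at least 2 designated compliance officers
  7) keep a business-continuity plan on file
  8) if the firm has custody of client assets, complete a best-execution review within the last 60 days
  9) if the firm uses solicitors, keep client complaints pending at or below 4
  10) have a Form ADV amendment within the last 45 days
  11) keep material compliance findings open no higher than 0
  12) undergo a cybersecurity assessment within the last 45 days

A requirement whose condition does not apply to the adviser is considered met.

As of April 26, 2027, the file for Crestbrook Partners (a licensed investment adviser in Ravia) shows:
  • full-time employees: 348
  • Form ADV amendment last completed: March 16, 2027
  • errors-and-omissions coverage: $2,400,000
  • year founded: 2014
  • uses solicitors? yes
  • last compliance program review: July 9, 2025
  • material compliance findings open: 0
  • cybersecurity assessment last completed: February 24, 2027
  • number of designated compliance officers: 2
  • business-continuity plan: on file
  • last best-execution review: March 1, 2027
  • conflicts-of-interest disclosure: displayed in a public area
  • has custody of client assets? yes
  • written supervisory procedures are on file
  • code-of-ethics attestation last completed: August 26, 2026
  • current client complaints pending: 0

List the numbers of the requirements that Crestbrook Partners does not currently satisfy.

1. written supervisory procedures present → met
2. code-of-ethics attestation 243 days ago vs limit 180 → not met
3. compliance program review 656 days ago vs limit 730 → met
4. conflicts-of-interest disclosure present → met
5. errors-and-omissions coverage $2,400,000 < $2,625,000 → not met
6. designated compliance officers 2 ≥ 2 → met
7. business-continuity plan present → met
8. condition 'has custody of client assets' holds; best-execution review 56 days ago vs limit 60 → met
9. condition 'uses solicitors' holds; client complaints pending 0 ≤ 4 → met
10. Form ADV amendment 41 days ago vs limit 45 → met
11. material compliance findings open 0 ≤ 0 → met
12. cybersecurity assessment 61 days ago vs limit 45 → not met
Not met: 2, 5, 12

2, 5, 12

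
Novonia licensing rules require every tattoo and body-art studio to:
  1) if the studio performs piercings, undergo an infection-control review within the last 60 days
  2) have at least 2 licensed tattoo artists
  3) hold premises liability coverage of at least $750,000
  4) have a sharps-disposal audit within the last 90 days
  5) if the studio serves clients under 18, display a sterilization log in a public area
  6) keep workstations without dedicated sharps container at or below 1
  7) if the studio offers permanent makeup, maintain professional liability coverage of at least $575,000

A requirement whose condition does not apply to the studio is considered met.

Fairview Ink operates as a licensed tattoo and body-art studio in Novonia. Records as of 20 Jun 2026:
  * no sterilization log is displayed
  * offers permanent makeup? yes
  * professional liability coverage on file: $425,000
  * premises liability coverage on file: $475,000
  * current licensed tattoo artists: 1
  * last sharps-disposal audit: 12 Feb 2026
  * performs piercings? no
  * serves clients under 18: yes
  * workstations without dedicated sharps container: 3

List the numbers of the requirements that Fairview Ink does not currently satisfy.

1. condition 'performs piercings' does not hold → requirement n/a → met
2. licensed tattoo artists 1 < 2 → not met
3. premises liability coverage $475,000 < $750,000 → not met
4. sharps-disposal audit 128 days ago vs limit 90 → not met
5. condition 'serves clients under 18' holds; sterilization log absent → not met
6. workstations without dedicated sharps container 3 > 1 → not met
7. condition 'offers permanent makeup' holds; professional liability coverage $425,000 < $575,000 → not met
Not met: 2, 3, 4, 5, 6, 7

2, 3, 4, 5, 6, 7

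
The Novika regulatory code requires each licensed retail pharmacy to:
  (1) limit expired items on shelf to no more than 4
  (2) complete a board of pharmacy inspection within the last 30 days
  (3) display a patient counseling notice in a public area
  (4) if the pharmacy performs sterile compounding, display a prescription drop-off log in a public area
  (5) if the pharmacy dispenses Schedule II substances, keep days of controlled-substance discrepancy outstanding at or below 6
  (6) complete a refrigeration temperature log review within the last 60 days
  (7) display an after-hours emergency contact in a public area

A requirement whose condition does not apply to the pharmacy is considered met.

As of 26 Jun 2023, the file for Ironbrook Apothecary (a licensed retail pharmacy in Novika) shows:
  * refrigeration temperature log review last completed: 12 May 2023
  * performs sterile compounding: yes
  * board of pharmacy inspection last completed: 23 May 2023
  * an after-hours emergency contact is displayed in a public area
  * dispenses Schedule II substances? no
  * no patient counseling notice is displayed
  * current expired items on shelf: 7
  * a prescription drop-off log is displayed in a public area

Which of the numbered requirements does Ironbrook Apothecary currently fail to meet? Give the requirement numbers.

1, 2, 3

1. expired items on shelf 7 > 4 → not met
2. board of pharmacy inspection 34 days ago vs limit 30 → not met
3. patient counseling notice absent → not met
4. condition 'performs sterile compounding' holds; prescription drop-off log present → met
5. condition 'dispenses Schedule II substances' does not hold → requirement n/a → met
6. refrigeration temperature log review 45 days ago vs limit 60 → met
7. after-hours emergency contact present → met
Not met: 1, 2, 3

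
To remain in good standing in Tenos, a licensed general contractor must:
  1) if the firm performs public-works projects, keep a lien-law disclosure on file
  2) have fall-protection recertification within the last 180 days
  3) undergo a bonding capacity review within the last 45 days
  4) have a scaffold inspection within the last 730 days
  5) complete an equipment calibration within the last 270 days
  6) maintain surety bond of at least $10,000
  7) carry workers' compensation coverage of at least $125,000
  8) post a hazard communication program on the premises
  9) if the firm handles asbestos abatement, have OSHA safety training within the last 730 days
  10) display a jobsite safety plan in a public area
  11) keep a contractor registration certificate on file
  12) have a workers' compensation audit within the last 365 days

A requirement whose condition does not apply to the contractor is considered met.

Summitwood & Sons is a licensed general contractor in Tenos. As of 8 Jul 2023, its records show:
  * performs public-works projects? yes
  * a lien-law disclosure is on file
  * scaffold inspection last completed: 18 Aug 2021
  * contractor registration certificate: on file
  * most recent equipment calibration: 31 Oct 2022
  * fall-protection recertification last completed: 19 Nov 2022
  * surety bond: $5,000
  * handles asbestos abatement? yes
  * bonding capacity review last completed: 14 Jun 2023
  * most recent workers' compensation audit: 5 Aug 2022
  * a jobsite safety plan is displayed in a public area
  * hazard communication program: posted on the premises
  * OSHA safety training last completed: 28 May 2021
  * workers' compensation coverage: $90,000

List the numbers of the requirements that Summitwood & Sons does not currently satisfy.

1. condition 'performs public-works projects' holds; lien-law disclosure present → met
2. fall-protection recertification 231 days ago vs limit 180 → not met
3. bonding capacity review 24 days ago vs limit 45 → met
4. scaffold inspection 689 days ago vs limit 730 → met
5. equipment calibration 250 days ago vs limit 270 → met
6. surety bond $5,000 < $10,000 → not met
7. workers' compensation coverage $90,000 < $125,000 → not met
8. hazard communication program present → met
9. condition 'handles asbestos abatement' holds; OSHA safety training 771 days ago vs limit 730 → not met
10. jobsite safety plan present → met
11. contractor registration certificate present → met
12. workers' compensation audit 337 days ago vs limit 365 → met
Not met: 2, 6, 7, 9

2, 6, 7, 9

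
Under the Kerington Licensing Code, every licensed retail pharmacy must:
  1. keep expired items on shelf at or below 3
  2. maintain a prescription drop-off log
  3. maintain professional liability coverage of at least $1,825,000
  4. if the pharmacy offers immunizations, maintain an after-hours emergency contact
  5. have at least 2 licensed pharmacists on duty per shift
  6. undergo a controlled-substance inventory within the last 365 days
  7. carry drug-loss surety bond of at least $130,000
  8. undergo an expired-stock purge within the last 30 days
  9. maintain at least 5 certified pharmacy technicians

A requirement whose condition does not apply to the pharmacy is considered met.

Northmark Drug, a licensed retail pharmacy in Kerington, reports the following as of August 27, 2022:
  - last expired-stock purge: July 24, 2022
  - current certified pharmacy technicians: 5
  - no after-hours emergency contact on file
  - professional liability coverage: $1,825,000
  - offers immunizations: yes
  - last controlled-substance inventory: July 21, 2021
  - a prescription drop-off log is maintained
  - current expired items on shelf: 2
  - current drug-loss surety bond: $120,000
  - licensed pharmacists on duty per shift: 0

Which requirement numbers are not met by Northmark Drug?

1. expired items on shelf 2 ≤ 3 → met
2. prescription drop-off log present → met
3. professional liability coverage $1,825,000 ≥ $1,825,000 → met
4. condition 'offers immunizations' holds; after-hours emergency contact absent → not met
5. licensed pharmacists on duty per shift 0 < 2 → not met
6. controlled-substance inventory 402 days ago vs limit 365 → not met
7. drug-loss surety bond $120,000 < $130,000 → not met
8. expired-stock purge 34 days ago vs limit 30 → not met
9. certified pharmacy technicians 5 ≥ 5 → met
Not met: 4, 5, 6, 7, 8

4, 5, 6, 7, 8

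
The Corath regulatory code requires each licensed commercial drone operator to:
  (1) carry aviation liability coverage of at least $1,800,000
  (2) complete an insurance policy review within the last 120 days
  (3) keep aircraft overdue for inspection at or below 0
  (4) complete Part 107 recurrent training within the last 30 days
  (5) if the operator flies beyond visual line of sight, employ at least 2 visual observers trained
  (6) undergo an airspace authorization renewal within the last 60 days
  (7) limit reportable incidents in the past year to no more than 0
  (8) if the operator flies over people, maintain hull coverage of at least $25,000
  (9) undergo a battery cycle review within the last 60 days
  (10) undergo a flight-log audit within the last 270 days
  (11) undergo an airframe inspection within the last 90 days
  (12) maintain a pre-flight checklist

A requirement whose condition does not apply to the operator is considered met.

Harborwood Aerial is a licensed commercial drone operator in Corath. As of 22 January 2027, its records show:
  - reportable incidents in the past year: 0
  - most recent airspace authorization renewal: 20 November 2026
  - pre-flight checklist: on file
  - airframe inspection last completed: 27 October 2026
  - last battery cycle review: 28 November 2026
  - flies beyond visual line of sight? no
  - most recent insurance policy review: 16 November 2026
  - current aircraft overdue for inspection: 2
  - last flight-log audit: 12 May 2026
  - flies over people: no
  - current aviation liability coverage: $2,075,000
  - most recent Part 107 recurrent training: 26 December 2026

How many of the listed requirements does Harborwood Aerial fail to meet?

2

1. aviation liability coverage $2,075,000 ≥ $1,800,000 → met
2. insurance policy review 67 days ago vs limit 120 → met
3. aircraft overdue for inspection 2 > 0 → not met
4. Part 107 recurrent training 27 days ago vs limit 30 → met
5. condition 'flies beyond visual line of sight' does not hold → requirement n/a → met
6. airspace authorization renewal 63 days ago vs limit 60 → not met
7. reportable incidents in the past year 0 ≤ 0 → met
8. condition 'flies over people' does not hold → requirement n/a → met
9. battery cycle review 55 days ago vs limit 60 → met
10. flight-log audit 255 days ago vs limit 270 → met
11. airframe inspection 87 days ago vs limit 90 → met
12. pre-flight checklist present → met
Not met: 2 of 12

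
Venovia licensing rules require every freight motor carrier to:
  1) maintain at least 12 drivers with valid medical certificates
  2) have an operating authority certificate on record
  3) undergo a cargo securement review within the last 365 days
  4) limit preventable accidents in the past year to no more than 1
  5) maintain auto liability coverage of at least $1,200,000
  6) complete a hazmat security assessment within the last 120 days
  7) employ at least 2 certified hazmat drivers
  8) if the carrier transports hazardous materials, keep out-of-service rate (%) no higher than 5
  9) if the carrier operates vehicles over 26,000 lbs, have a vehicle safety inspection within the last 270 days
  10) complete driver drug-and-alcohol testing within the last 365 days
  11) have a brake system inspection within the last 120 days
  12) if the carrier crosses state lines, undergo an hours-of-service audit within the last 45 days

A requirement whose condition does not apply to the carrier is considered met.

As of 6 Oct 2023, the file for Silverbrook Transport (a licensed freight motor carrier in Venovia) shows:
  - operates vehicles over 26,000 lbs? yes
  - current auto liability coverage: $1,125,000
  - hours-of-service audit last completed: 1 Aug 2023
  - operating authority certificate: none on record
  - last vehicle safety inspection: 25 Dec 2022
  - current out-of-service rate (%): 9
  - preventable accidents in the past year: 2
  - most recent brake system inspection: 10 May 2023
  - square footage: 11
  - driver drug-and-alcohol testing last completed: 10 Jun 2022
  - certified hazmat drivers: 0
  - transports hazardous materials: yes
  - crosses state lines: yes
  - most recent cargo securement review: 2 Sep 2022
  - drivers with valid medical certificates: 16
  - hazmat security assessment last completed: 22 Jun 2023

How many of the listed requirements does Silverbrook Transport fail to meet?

1. drivers with valid medical certificates 16 ≥ 12 → met
2. operating authority certificate absent → not met
3. cargo securement review 399 days ago vs limit 365 → not met
4. preventable accidents in the past year 2 > 1 → not met
5. auto liability coverage $1,125,000 < $1,200,000 → not met
6. hazmat security assessment 106 days ago vs limit 120 → met
7. certified hazmat drivers 0 < 2 → not met
8. condition 'transports hazardous materials' holds; out-of-service rate (%) 9 > 5 → not met
9. condition 'operates vehicles over 26,000 lbs' holds; vehicle safety inspection 285 days ago vs limit 270 → not met
10. driver drug-and-alcohol testing 483 days ago vs limit 365 → not met
11. brake system inspection 149 days ago vs limit 120 → not met
12. condition 'crosses state lines' holds; hours-of-service audit 66 days ago vs limit 45 → not met
Not met: 10 of 12

10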